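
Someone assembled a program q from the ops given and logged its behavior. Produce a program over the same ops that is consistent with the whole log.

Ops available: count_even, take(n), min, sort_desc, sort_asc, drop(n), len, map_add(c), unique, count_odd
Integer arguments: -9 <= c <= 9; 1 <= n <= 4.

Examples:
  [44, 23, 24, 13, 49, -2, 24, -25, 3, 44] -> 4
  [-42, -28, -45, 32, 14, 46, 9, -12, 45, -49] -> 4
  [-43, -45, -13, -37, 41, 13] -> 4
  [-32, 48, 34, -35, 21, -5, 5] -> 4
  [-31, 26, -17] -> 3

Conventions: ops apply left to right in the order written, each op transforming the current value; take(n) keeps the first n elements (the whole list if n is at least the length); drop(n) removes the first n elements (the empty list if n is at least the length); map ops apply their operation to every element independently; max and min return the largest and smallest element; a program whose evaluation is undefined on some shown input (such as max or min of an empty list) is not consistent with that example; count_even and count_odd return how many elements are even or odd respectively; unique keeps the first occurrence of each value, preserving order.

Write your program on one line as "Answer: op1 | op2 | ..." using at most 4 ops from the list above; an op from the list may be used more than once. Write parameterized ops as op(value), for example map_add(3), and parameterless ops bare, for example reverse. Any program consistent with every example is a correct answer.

sort_asc | take(4) | len

Check, running the answer program on each example:
  [44, 23, 24, 13, 49, -2, 24, -25, 3, 44] -> [-25, -2, 3, 13, 23, 24, 24, 44, 44, 49] -> [-25, -2, 3, 13] -> 4
  [-42, -28, -45, 32, 14, 46, 9, -12, 45, -49] -> [-49, -45, -42, -28, -12, 9, 14, 32, 45, 46] -> [-49, -45, -42, -28] -> 4
  [-43, -45, -13, -37, 41, 13] -> [-45, -43, -37, -13, 13, 41] -> [-45, -43, -37, -13] -> 4
  [-32, 48, 34, -35, 21, -5, 5] -> [-35, -32, -5, 5, 21, 34, 48] -> [-35, -32, -5, 5] -> 4
  [-31, 26, -17] -> [-31, -17, 26] -> [-31, -17, 26] -> 3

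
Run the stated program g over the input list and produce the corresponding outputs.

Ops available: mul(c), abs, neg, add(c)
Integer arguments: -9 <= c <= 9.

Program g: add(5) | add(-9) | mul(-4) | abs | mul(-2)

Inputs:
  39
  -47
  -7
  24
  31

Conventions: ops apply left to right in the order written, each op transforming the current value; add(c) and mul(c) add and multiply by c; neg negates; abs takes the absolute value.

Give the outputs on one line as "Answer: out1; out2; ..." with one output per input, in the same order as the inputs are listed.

-280; -408; -88; -160; -216

Execution, op by op:
  39 -> 44 -> 35 -> -140 -> 140 -> -280
  -47 -> -42 -> -51 -> 204 -> 204 -> -408
  -7 -> -2 -> -11 -> 44 -> 44 -> -88
  24 -> 29 -> 20 -> -80 -> 80 -> -160
  31 -> 36 -> 27 -> -108 -> 108 -> -216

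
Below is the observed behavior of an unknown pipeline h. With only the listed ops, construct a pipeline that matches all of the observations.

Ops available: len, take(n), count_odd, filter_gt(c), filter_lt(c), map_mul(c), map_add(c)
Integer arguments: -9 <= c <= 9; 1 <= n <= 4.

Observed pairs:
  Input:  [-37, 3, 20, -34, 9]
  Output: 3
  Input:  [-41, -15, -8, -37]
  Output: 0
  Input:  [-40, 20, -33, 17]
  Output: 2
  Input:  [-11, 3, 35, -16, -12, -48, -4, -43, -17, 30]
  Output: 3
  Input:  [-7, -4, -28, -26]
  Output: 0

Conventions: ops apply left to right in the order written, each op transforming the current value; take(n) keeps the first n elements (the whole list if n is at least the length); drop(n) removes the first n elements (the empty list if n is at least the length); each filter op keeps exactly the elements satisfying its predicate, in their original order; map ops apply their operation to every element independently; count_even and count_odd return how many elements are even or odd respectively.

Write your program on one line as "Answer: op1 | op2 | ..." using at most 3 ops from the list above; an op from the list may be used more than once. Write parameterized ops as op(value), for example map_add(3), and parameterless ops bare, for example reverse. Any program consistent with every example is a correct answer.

filter_gt(1) | map_add(-8) | len

Check, running the answer program on each example:
  [-37, 3, 20, -34, 9] -> [3, 20, 9] -> [-5, 12, 1] -> 3
  [-41, -15, -8, -37] -> [] -> [] -> 0
  [-40, 20, -33, 17] -> [20, 17] -> [12, 9] -> 2
  [-11, 3, 35, -16, -12, -48, -4, -43, -17, 30] -> [3, 35, 30] -> [-5, 27, 22] -> 3
  [-7, -4, -28, -26] -> [] -> [] -> 0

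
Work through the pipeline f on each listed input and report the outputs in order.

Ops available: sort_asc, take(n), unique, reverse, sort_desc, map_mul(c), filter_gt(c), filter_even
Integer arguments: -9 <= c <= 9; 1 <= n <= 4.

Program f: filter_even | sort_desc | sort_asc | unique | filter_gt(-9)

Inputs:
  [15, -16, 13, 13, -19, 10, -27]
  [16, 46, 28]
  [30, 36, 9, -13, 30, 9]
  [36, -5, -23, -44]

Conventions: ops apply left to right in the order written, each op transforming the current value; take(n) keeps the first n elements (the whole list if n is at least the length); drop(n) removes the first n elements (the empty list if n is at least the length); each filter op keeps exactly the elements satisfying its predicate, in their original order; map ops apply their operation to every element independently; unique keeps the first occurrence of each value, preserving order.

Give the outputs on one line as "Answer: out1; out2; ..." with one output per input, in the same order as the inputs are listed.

Execution, op by op:
  [15, -16, 13, 13, -19, 10, -27] -> [-16, 10] -> [10, -16] -> [-16, 10] -> [-16, 10] -> [10]
  [16, 46, 28] -> [16, 46, 28] -> [46, 28, 16] -> [16, 28, 46] -> [16, 28, 46] -> [16, 28, 46]
  [30, 36, 9, -13, 30, 9] -> [30, 36, 30] -> [36, 30, 30] -> [30, 30, 36] -> [30, 36] -> [30, 36]
  [36, -5, -23, -44] -> [36, -44] -> [36, -44] -> [-44, 36] -> [-44, 36] -> [36]

[10]; [16, 28, 46]; [30, 36]; [36]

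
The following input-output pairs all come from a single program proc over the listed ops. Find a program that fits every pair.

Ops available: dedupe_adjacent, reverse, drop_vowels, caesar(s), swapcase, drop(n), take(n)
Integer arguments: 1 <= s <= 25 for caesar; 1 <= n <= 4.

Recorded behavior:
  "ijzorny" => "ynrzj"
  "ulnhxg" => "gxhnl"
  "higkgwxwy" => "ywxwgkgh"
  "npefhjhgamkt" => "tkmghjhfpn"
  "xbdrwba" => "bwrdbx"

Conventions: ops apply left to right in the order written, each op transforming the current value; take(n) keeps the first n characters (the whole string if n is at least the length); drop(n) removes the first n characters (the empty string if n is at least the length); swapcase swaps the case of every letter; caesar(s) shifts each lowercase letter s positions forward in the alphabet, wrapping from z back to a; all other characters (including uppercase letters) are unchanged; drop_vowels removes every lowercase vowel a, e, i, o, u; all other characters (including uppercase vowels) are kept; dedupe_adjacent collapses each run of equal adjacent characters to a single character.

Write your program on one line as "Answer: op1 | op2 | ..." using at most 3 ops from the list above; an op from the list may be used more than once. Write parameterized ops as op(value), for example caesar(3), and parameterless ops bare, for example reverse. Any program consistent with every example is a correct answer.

drop_vowels | reverse

Check, running the answer program on each example:
  "ijzorny" -> "jzrny" -> "ynrzj"
  "ulnhxg" -> "lnhxg" -> "gxhnl"
  "higkgwxwy" -> "hgkgwxwy" -> "ywxwgkgh"
  "npefhjhgamkt" -> "npfhjhgmkt" -> "tkmghjhfpn"
  "xbdrwba" -> "xbdrwb" -> "bwrdbx"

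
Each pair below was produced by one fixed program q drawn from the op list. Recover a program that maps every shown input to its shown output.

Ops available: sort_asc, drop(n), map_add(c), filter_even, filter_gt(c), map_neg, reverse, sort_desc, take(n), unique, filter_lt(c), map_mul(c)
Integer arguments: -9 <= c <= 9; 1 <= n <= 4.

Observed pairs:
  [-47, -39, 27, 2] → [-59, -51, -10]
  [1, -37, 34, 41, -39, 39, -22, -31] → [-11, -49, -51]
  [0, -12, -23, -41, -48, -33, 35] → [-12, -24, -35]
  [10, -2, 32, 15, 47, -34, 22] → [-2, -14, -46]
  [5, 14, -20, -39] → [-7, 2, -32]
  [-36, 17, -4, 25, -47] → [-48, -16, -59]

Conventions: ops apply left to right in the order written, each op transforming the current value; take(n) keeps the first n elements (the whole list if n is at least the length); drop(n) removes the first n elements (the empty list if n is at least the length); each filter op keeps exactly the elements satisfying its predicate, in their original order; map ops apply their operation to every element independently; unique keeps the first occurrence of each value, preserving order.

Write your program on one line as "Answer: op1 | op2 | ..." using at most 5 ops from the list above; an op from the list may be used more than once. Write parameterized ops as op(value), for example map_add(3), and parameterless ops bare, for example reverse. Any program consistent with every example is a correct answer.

map_add(-6) | map_add(-6) | filter_lt(3) | take(3)

Check, running the answer program on each example:
  [-47, -39, 27, 2] -> [-53, -45, 21, -4] -> [-59, -51, 15, -10] -> [-59, -51, -10] -> [-59, -51, -10]
  [1, -37, 34, 41, -39, 39, -22, -31] -> [-5, -43, 28, 35, -45, 33, -28, -37] -> [-11, -49, 22, 29, -51, 27, -34, -43] -> [-11, -49, -51, -34, -43] -> [-11, -49, -51]
  [0, -12, -23, -41, -48, -33, 35] -> [-6, -18, -29, -47, -54, -39, 29] -> [-12, -24, -35, -53, -60, -45, 23] -> [-12, -24, -35, -53, -60, -45] -> [-12, -24, -35]
  [10, -2, 32, 15, 47, -34, 22] -> [4, -8, 26, 9, 41, -40, 16] -> [-2, -14, 20, 3, 35, -46, 10] -> [-2, -14, -46] -> [-2, -14, -46]
  [5, 14, -20, -39] -> [-1, 8, -26, -45] -> [-7, 2, -32, -51] -> [-7, 2, -32, -51] -> [-7, 2, -32]
  [-36, 17, -4, 25, -47] -> [-42, 11, -10, 19, -53] -> [-48, 5, -16, 13, -59] -> [-48, -16, -59] -> [-48, -16, -59]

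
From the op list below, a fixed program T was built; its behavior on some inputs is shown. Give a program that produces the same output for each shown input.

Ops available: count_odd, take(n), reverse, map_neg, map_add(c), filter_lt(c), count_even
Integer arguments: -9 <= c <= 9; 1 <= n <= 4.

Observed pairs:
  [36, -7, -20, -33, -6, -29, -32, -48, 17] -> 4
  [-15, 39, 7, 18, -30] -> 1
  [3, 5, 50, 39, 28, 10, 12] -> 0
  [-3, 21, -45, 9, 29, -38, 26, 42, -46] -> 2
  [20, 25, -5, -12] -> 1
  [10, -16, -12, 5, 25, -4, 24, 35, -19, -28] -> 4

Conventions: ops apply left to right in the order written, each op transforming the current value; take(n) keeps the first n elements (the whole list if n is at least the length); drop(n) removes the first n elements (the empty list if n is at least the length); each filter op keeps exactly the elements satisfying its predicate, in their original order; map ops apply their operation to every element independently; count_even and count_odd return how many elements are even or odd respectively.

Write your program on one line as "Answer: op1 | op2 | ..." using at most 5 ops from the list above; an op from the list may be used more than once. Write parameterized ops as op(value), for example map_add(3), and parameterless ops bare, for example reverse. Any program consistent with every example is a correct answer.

map_add(2) | map_add(-6) | filter_lt(-6) | count_even

Check, running the answer program on each example:
  [36, -7, -20, -33, -6, -29, -32, -48, 17] -> [38, -5, -18, -31, -4, -27, -30, -46, 19] -> [32, -11, -24, -37, -10, -33, -36, -52, 13] -> [-11, -24, -37, -10, -33, -36, -52] -> 4
  [-15, 39, 7, 18, -30] -> [-13, 41, 9, 20, -28] -> [-19, 35, 3, 14, -34] -> [-19, -34] -> 1
  [3, 5, 50, 39, 28, 10, 12] -> [5, 7, 52, 41, 30, 12, 14] -> [-1, 1, 46, 35, 24, 6, 8] -> [] -> 0
  [-3, 21, -45, 9, 29, -38, 26, 42, -46] -> [-1, 23, -43, 11, 31, -36, 28, 44, -44] -> [-7, 17, -49, 5, 25, -42, 22, 38, -50] -> [-7, -49, -42, -50] -> 2
  [20, 25, -5, -12] -> [22, 27, -3, -10] -> [16, 21, -9, -16] -> [-9, -16] -> 1
  [10, -16, -12, 5, 25, -4, 24, 35, -19, -28] -> [12, -14, -10, 7, 27, -2, 26, 37, -17, -26] -> [6, -20, -16, 1, 21, -8, 20, 31, -23, -32] -> [-20, -16, -8, -23, -32] -> 4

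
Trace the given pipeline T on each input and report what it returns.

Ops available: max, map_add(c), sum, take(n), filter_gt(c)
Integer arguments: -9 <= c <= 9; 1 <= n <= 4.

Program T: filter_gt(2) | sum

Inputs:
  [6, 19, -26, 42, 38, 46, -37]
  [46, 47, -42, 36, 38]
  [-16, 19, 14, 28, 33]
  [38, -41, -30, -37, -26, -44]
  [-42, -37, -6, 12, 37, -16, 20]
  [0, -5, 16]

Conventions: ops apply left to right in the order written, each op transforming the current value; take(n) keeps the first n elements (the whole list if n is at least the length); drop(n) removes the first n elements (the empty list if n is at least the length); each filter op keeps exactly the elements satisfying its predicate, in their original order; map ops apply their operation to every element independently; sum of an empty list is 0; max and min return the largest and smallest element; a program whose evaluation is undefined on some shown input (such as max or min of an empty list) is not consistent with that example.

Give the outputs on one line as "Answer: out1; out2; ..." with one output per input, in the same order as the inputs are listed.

Execution, op by op:
  [6, 19, -26, 42, 38, 46, -37] -> [6, 19, 42, 38, 46] -> 151
  [46, 47, -42, 36, 38] -> [46, 47, 36, 38] -> 167
  [-16, 19, 14, 28, 33] -> [19, 14, 28, 33] -> 94
  [38, -41, -30, -37, -26, -44] -> [38] -> 38
  [-42, -37, -6, 12, 37, -16, 20] -> [12, 37, 20] -> 69
  [0, -5, 16] -> [16] -> 16

151; 167; 94; 38; 69; 16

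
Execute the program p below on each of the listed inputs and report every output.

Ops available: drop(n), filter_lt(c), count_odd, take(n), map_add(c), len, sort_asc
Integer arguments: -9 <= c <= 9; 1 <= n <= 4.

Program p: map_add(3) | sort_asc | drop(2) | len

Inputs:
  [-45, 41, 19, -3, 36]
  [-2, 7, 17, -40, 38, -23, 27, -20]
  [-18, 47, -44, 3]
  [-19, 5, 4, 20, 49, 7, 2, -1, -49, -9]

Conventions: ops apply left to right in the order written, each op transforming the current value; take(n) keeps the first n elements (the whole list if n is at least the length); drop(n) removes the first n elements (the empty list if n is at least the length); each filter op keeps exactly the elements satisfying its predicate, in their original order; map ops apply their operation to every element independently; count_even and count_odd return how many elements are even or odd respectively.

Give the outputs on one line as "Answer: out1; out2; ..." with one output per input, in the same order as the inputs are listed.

Execution, op by op:
  [-45, 41, 19, -3, 36] -> [-42, 44, 22, 0, 39] -> [-42, 0, 22, 39, 44] -> [22, 39, 44] -> 3
  [-2, 7, 17, -40, 38, -23, 27, -20] -> [1, 10, 20, -37, 41, -20, 30, -17] -> [-37, -20, -17, 1, 10, 20, 30, 41] -> [-17, 1, 10, 20, 30, 41] -> 6
  [-18, 47, -44, 3] -> [-15, 50, -41, 6] -> [-41, -15, 6, 50] -> [6, 50] -> 2
  [-19, 5, 4, 20, 49, 7, 2, -1, -49, -9] -> [-16, 8, 7, 23, 52, 10, 5, 2, -46, -6] -> [-46, -16, -6, 2, 5, 7, 8, 10, 23, 52] -> [-6, 2, 5, 7, 8, 10, 23, 52] -> 8

3; 6; 2; 8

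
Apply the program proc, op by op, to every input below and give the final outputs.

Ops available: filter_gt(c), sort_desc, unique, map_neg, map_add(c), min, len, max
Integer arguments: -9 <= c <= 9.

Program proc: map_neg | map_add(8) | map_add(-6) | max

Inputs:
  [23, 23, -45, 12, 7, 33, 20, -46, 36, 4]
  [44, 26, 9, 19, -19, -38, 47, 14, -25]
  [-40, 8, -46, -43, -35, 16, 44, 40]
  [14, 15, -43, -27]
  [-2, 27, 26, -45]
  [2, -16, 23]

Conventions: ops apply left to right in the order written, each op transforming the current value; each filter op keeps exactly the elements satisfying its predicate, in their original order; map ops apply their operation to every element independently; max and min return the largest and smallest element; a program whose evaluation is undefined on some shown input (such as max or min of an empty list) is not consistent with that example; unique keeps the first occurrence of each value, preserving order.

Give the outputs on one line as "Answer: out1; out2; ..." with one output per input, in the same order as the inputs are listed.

Execution, op by op:
  [23, 23, -45, 12, 7, 33, 20, -46, 36, 4] -> [-23, -23, 45, -12, -7, -33, -20, 46, -36, -4] -> [-15, -15, 53, -4, 1, -25, -12, 54, -28, 4] -> [-21, -21, 47, -10, -5, -31, -18, 48, -34, -2] -> 48
  [44, 26, 9, 19, -19, -38, 47, 14, -25] -> [-44, -26, -9, -19, 19, 38, -47, -14, 25] -> [-36, -18, -1, -11, 27, 46, -39, -6, 33] -> [-42, -24, -7, -17, 21, 40, -45, -12, 27] -> 40
  [-40, 8, -46, -43, -35, 16, 44, 40] -> [40, -8, 46, 43, 35, -16, -44, -40] -> [48, 0, 54, 51, 43, -8, -36, -32] -> [42, -6, 48, 45, 37, -14, -42, -38] -> 48
  [14, 15, -43, -27] -> [-14, -15, 43, 27] -> [-6, -7, 51, 35] -> [-12, -13, 45, 29] -> 45
  [-2, 27, 26, -45] -> [2, -27, -26, 45] -> [10, -19, -18, 53] -> [4, -25, -24, 47] -> 47
  [2, -16, 23] -> [-2, 16, -23] -> [6, 24, -15] -> [0, 18, -21] -> 18

48; 40; 48; 45; 47; 18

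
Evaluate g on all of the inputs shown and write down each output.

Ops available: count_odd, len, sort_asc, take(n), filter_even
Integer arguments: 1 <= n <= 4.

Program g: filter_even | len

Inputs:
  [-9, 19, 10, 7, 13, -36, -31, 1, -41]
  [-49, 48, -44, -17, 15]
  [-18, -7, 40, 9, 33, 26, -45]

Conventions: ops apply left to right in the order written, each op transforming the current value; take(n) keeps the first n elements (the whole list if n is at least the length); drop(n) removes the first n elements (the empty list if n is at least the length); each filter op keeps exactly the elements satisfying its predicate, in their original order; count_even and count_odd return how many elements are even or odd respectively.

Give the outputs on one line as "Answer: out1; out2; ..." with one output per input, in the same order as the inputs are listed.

2; 2; 3

Execution, op by op:
  [-9, 19, 10, 7, 13, -36, -31, 1, -41] -> [10, -36] -> 2
  [-49, 48, -44, -17, 15] -> [48, -44] -> 2
  [-18, -7, 40, 9, 33, 26, -45] -> [-18, 40, 26] -> 3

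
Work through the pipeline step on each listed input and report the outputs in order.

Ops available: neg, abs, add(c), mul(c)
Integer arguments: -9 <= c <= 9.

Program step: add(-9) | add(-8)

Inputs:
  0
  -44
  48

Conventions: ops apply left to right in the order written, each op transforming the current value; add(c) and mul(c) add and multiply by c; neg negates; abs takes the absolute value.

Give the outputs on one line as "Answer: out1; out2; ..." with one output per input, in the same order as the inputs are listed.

Execution, op by op:
  0 -> -9 -> -17
  -44 -> -53 -> -61
  48 -> 39 -> 31

-17; -61; 31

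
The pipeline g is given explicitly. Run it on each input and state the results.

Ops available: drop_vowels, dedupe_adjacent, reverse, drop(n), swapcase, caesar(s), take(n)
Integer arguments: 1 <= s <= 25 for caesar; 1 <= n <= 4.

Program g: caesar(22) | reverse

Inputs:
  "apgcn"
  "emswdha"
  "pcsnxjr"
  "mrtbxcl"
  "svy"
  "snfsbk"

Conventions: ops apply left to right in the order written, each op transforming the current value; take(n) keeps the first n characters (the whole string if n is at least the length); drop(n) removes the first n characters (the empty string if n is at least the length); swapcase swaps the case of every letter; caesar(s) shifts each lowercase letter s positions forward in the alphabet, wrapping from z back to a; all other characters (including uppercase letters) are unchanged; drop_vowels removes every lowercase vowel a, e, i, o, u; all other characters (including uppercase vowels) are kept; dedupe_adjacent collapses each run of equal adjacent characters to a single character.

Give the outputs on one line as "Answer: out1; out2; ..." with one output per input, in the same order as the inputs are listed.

Execution, op by op:
  "apgcn" -> "wlcyj" -> "jyclw"
  "emswdha" -> "aioszdw" -> "wdzsoia"
  "pcsnxjr" -> "lyojtfn" -> "nftjoyl"
  "mrtbxcl" -> "inpxtyh" -> "hytxpni"
  "svy" -> "oru" -> "uro"
  "snfsbk" -> "ojboxg" -> "gxobjo"

"jyclw"; "wdzsoia"; "nftjoyl"; "hytxpni"; "uro"; "gxobjo"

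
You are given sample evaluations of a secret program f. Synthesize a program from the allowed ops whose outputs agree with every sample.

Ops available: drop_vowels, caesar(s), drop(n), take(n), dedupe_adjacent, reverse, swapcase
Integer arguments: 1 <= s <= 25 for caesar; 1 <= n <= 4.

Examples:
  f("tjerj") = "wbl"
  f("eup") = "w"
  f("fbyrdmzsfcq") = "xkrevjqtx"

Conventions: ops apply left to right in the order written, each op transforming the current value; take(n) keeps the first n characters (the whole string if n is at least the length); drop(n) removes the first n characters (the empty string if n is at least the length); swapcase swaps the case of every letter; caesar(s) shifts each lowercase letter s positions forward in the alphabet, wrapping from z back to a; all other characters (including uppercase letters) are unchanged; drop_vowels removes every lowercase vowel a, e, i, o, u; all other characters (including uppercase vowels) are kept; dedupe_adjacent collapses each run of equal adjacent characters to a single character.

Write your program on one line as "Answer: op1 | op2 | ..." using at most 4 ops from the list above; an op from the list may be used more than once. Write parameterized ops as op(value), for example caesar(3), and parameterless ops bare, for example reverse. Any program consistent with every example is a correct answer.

caesar(18) | reverse | drop(2)

Check, running the answer program on each example:
  "tjerj" -> "lbwjb" -> "bjwbl" -> "wbl"
  "eup" -> "wmh" -> "hmw" -> "w"
  "fbyrdmzsfcq" -> "xtqjverkxui" -> "iuxkrevjqtx" -> "xkrevjqtx"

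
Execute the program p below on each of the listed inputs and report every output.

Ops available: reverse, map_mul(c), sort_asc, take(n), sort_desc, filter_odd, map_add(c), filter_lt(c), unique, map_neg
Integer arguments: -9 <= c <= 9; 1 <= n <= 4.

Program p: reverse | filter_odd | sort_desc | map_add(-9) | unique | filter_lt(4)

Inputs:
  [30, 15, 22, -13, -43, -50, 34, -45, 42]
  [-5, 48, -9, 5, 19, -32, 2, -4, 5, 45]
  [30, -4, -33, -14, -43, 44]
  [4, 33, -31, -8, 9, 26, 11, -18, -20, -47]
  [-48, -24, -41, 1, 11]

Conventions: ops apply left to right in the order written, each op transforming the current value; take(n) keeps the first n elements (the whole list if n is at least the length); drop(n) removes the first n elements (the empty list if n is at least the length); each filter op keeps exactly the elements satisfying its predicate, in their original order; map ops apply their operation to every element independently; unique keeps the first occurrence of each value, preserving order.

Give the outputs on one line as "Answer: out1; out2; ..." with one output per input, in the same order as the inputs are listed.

Execution, op by op:
  [30, 15, 22, -13, -43, -50, 34, -45, 42] -> [42, -45, 34, -50, -43, -13, 22, 15, 30] -> [-45, -43, -13, 15] -> [15, -13, -43, -45] -> [6, -22, -52, -54] -> [6, -22, -52, -54] -> [-22, -52, -54]
  [-5, 48, -9, 5, 19, -32, 2, -4, 5, 45] -> [45, 5, -4, 2, -32, 19, 5, -9, 48, -5] -> [45, 5, 19, 5, -9, -5] -> [45, 19, 5, 5, -5, -9] -> [36, 10, -4, -4, -14, -18] -> [36, 10, -4, -14, -18] -> [-4, -14, -18]
  [30, -4, -33, -14, -43, 44] -> [44, -43, -14, -33, -4, 30] -> [-43, -33] -> [-33, -43] -> [-42, -52] -> [-42, -52] -> [-42, -52]
  [4, 33, -31, -8, 9, 26, 11, -18, -20, -47] -> [-47, -20, -18, 11, 26, 9, -8, -31, 33, 4] -> [-47, 11, 9, -31, 33] -> [33, 11, 9, -31, -47] -> [24, 2, 0, -40, -56] -> [24, 2, 0, -40, -56] -> [2, 0, -40, -56]
  [-48, -24, -41, 1, 11] -> [11, 1, -41, -24, -48] -> [11, 1, -41] -> [11, 1, -41] -> [2, -8, -50] -> [2, -8, -50] -> [2, -8, -50]

[-22, -52, -54]; [-4, -14, -18]; [-42, -52]; [2, 0, -40, -56]; [2, -8, -50]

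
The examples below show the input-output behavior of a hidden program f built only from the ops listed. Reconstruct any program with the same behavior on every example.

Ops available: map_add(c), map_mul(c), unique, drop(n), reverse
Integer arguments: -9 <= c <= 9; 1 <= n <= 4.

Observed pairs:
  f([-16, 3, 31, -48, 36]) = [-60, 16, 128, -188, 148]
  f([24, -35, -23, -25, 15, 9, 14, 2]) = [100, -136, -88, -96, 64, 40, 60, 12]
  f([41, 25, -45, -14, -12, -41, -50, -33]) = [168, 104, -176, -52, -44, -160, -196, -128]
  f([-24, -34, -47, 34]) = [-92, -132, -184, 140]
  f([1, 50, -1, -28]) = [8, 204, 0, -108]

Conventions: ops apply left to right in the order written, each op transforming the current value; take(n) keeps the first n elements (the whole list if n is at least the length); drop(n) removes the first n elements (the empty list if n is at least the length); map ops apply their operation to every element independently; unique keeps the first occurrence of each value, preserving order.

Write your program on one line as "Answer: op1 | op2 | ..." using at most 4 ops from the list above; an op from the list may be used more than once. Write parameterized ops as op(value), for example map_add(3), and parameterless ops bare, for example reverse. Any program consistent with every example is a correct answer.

map_add(-8) | map_add(2) | map_add(7) | map_mul(4)

Check, running the answer program on each example:
  [-16, 3, 31, -48, 36] -> [-24, -5, 23, -56, 28] -> [-22, -3, 25, -54, 30] -> [-15, 4, 32, -47, 37] -> [-60, 16, 128, -188, 148]
  [24, -35, -23, -25, 15, 9, 14, 2] -> [16, -43, -31, -33, 7, 1, 6, -6] -> [18, -41, -29, -31, 9, 3, 8, -4] -> [25, -34, -22, -24, 16, 10, 15, 3] -> [100, -136, -88, -96, 64, 40, 60, 12]
  [41, 25, -45, -14, -12, -41, -50, -33] -> [33, 17, -53, -22, -20, -49, -58, -41] -> [35, 19, -51, -20, -18, -47, -56, -39] -> [42, 26, -44, -13, -11, -40, -49, -32] -> [168, 104, -176, -52, -44, -160, -196, -128]
  [-24, -34, -47, 34] -> [-32, -42, -55, 26] -> [-30, -40, -53, 28] -> [-23, -33, -46, 35] -> [-92, -132, -184, 140]
  [1, 50, -1, -28] -> [-7, 42, -9, -36] -> [-5, 44, -7, -34] -> [2, 51, 0, -27] -> [8, 204, 0, -108]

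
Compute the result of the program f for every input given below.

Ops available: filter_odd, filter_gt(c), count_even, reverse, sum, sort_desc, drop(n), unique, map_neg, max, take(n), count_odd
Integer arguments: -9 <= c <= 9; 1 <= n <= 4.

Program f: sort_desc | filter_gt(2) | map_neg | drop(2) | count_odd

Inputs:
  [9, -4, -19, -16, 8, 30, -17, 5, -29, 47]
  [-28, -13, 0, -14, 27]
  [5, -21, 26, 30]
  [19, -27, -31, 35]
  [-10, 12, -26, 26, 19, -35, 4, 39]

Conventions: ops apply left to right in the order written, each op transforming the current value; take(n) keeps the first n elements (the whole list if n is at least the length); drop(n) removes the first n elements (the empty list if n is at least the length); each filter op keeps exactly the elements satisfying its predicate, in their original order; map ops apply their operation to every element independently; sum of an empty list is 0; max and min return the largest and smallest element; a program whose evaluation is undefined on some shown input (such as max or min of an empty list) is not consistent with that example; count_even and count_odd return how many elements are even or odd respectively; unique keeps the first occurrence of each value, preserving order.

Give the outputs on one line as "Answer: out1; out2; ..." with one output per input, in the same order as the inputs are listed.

2; 0; 1; 0; 1

Execution, op by op:
  [9, -4, -19, -16, 8, 30, -17, 5, -29, 47] -> [47, 30, 9, 8, 5, -4, -16, -17, -19, -29] -> [47, 30, 9, 8, 5] -> [-47, -30, -9, -8, -5] -> [-9, -8, -5] -> 2
  [-28, -13, 0, -14, 27] -> [27, 0, -13, -14, -28] -> [27] -> [-27] -> [] -> 0
  [5, -21, 26, 30] -> [30, 26, 5, -21] -> [30, 26, 5] -> [-30, -26, -5] -> [-5] -> 1
  [19, -27, -31, 35] -> [35, 19, -27, -31] -> [35, 19] -> [-35, -19] -> [] -> 0
  [-10, 12, -26, 26, 19, -35, 4, 39] -> [39, 26, 19, 12, 4, -10, -26, -35] -> [39, 26, 19, 12, 4] -> [-39, -26, -19, -12, -4] -> [-19, -12, -4] -> 1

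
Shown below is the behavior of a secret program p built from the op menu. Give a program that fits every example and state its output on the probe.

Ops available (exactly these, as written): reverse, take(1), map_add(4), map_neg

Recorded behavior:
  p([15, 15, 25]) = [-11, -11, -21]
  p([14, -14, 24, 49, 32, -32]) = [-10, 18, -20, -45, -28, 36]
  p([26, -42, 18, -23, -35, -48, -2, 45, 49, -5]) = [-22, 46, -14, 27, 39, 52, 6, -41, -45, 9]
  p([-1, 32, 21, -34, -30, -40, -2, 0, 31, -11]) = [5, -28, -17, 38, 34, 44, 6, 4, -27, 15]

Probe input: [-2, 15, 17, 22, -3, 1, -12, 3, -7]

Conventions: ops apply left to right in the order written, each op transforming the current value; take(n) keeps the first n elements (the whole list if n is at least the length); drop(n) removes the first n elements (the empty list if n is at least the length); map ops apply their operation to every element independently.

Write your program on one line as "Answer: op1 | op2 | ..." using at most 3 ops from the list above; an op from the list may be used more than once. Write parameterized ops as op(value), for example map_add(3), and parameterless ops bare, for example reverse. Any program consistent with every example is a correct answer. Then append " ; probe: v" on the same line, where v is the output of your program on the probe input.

map_neg | map_add(4) ; probe: [6, -11, -13, -18, 7, 3, 16, 1, 11]

Check, running the answer program on each example:
  [15, 15, 25] -> [-15, -15, -25] -> [-11, -11, -21]
  [14, -14, 24, 49, 32, -32] -> [-14, 14, -24, -49, -32, 32] -> [-10, 18, -20, -45, -28, 36]
  [26, -42, 18, -23, -35, -48, -2, 45, 49, -5] -> [-26, 42, -18, 23, 35, 48, 2, -45, -49, 5] -> [-22, 46, -14, 27, 39, 52, 6, -41, -45, 9]
  [-1, 32, 21, -34, -30, -40, -2, 0, 31, -11] -> [1, -32, -21, 34, 30, 40, 2, 0, -31, 11] -> [5, -28, -17, 38, 34, 44, 6, 4, -27, 15]
  probe: [-2, 15, 17, 22, -3, 1, -12, 3, -7] -> [2, -15, -17, -22, 3, -1, 12, -3, 7] -> [6, -11, -13, -18, 7, 3, 16, 1, 11]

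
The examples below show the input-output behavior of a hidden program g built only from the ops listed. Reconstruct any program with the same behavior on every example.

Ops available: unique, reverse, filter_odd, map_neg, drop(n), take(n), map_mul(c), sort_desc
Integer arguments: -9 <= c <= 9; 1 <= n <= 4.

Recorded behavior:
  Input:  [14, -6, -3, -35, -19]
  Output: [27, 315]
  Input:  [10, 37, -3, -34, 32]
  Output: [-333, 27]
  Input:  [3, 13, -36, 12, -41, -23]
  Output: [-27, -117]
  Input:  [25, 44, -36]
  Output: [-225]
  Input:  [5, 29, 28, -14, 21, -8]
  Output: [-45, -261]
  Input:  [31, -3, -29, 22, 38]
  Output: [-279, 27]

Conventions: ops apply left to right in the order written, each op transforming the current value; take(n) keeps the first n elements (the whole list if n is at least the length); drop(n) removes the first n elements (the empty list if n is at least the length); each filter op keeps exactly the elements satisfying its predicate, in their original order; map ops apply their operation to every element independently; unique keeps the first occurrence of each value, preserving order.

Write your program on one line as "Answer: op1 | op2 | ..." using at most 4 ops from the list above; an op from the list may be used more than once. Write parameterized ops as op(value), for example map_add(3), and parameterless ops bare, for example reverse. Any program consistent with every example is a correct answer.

map_neg | filter_odd | map_mul(9) | take(2)

Check, running the answer program on each example:
  [14, -6, -3, -35, -19] -> [-14, 6, 3, 35, 19] -> [3, 35, 19] -> [27, 315, 171] -> [27, 315]
  [10, 37, -3, -34, 32] -> [-10, -37, 3, 34, -32] -> [-37, 3] -> [-333, 27] -> [-333, 27]
  [3, 13, -36, 12, -41, -23] -> [-3, -13, 36, -12, 41, 23] -> [-3, -13, 41, 23] -> [-27, -117, 369, 207] -> [-27, -117]
  [25, 44, -36] -> [-25, -44, 36] -> [-25] -> [-225] -> [-225]
  [5, 29, 28, -14, 21, -8] -> [-5, -29, -28, 14, -21, 8] -> [-5, -29, -21] -> [-45, -261, -189] -> [-45, -261]
  [31, -3, -29, 22, 38] -> [-31, 3, 29, -22, -38] -> [-31, 3, 29] -> [-279, 27, 261] -> [-279, 27]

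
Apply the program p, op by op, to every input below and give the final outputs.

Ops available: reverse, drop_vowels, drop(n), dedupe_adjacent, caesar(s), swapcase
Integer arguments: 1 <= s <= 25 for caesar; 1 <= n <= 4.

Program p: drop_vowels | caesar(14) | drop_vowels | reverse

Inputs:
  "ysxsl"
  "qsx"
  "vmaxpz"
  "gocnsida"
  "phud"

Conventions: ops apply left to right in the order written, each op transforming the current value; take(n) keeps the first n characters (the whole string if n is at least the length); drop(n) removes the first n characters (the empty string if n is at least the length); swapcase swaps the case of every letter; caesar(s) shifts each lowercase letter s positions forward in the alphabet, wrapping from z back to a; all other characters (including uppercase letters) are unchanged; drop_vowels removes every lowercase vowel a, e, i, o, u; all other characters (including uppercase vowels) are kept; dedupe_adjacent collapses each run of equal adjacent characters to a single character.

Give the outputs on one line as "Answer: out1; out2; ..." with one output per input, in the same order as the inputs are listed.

Execution, op by op:
  "ysxsl" -> "ysxsl" -> "mglgz" -> "mglgz" -> "zglgm"
  "qsx" -> "qsx" -> "egl" -> "gl" -> "lg"
  "vmaxpz" -> "vmxpz" -> "jaldn" -> "jldn" -> "ndlj"
  "gocnsida" -> "gcnsd" -> "uqbgr" -> "qbgr" -> "rgbq"
  "phud" -> "phd" -> "dvr" -> "dvr" -> "rvd"

"zglgm"; "lg"; "ndlj"; "rgbq"; "rvd"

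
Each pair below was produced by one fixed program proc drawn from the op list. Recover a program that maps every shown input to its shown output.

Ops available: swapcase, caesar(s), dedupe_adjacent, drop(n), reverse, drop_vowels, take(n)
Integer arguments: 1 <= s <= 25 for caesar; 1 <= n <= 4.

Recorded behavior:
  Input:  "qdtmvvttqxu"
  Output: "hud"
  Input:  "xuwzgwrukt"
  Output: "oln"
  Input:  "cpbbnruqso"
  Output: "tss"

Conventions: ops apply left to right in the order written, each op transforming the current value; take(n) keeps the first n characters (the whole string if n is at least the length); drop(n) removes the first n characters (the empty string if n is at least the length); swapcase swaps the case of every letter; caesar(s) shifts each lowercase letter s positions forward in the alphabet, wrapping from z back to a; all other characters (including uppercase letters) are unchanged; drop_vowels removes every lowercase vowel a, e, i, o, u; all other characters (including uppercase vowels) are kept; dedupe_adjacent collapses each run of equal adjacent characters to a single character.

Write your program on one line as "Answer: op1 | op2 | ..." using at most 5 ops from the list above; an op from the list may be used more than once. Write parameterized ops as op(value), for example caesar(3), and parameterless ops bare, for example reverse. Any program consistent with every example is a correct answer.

caesar(15) | drop_vowels | take(3) | caesar(2)

Check, running the answer program on each example:
  "qdtmvvttqxu" -> "fsibkkiifmj" -> "fsbkkfmj" -> "fsb" -> "hud"
  "xuwzgwrukt" -> "mjlovlgjzi" -> "mjlvlgjz" -> "mjl" -> "oln"
  "cpbbnruqso" -> "reqqcgjfhd" -> "rqqcgjfhd" -> "rqq" -> "tss"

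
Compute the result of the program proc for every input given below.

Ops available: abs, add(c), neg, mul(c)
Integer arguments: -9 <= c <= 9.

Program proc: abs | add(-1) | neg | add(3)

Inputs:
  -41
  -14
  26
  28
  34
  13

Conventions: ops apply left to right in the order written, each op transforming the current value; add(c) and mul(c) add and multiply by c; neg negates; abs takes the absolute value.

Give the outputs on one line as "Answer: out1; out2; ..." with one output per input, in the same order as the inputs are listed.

-37; -10; -22; -24; -30; -9

Execution, op by op:
  -41 -> 41 -> 40 -> -40 -> -37
  -14 -> 14 -> 13 -> -13 -> -10
  26 -> 26 -> 25 -> -25 -> -22
  28 -> 28 -> 27 -> -27 -> -24
  34 -> 34 -> 33 -> -33 -> -30
  13 -> 13 -> 12 -> -12 -> -9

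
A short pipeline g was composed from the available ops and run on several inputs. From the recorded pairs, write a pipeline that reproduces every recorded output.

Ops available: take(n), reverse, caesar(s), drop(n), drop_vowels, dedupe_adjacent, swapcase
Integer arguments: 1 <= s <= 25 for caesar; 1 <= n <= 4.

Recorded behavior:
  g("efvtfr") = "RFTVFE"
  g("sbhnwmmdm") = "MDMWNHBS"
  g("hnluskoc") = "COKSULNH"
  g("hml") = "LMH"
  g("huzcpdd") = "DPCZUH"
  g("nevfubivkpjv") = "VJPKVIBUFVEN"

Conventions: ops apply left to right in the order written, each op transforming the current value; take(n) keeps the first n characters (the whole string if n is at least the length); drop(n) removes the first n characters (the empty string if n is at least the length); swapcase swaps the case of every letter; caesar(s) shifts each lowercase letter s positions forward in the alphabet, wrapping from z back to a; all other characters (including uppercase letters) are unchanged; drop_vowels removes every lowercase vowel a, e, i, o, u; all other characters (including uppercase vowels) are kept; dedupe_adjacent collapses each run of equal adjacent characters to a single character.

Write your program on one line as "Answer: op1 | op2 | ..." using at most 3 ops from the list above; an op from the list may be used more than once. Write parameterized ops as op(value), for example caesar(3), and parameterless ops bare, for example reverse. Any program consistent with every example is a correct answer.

swapcase | reverse | dedupe_adjacent

Check, running the answer program on each example:
  "efvtfr" -> "EFVTFR" -> "RFTVFE" -> "RFTVFE"
  "sbhnwmmdm" -> "SBHNWMMDM" -> "MDMMWNHBS" -> "MDMWNHBS"
  "hnluskoc" -> "HNLUSKOC" -> "COKSULNH" -> "COKSULNH"
  "hml" -> "HML" -> "LMH" -> "LMH"
  "huzcpdd" -> "HUZCPDD" -> "DDPCZUH" -> "DPCZUH"
  "nevfubivkpjv" -> "NEVFUBIVKPJV" -> "VJPKVIBUFVEN" -> "VJPKVIBUFVEN"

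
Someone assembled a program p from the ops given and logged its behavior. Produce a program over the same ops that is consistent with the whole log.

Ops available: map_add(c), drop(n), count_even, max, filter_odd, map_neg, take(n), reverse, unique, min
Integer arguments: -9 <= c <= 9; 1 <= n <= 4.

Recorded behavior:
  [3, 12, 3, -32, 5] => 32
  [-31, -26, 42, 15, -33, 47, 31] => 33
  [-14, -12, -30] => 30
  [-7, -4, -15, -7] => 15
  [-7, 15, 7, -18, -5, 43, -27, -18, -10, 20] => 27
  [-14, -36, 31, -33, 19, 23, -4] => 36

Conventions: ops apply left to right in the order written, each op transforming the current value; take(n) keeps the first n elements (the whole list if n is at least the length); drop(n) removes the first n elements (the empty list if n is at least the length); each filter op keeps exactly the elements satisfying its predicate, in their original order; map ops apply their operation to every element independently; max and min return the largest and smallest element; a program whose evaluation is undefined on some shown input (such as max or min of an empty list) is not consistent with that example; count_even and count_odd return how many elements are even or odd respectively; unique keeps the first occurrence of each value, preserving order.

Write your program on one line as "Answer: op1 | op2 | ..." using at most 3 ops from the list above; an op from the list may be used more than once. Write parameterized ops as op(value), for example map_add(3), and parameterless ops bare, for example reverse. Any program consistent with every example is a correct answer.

unique | map_neg | max

Check, running the answer program on each example:
  [3, 12, 3, -32, 5] -> [3, 12, -32, 5] -> [-3, -12, 32, -5] -> 32
  [-31, -26, 42, 15, -33, 47, 31] -> [-31, -26, 42, 15, -33, 47, 31] -> [31, 26, -42, -15, 33, -47, -31] -> 33
  [-14, -12, -30] -> [-14, -12, -30] -> [14, 12, 30] -> 30
  [-7, -4, -15, -7] -> [-7, -4, -15] -> [7, 4, 15] -> 15
  [-7, 15, 7, -18, -5, 43, -27, -18, -10, 20] -> [-7, 15, 7, -18, -5, 43, -27, -10, 20] -> [7, -15, -7, 18, 5, -43, 27, 10, -20] -> 27
  [-14, -36, 31, -33, 19, 23, -4] -> [-14, -36, 31, -33, 19, 23, -4] -> [14, 36, -31, 33, -19, -23, 4] -> 36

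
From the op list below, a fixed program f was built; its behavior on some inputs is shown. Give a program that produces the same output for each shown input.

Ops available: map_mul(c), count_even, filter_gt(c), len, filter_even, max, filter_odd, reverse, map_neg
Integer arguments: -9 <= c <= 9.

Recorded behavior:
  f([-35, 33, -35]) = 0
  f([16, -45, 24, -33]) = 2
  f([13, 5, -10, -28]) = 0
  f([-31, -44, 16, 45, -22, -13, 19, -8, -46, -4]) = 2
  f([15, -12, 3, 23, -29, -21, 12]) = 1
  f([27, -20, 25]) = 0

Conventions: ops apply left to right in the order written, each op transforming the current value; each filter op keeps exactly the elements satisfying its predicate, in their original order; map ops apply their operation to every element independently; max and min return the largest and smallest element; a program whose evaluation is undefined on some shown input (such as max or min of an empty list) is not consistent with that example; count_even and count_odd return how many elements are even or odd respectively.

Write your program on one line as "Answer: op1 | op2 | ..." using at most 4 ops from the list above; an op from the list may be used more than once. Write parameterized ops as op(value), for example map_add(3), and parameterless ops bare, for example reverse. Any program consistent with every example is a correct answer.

filter_gt(-6) | map_mul(3) | reverse | count_even

Check, running the answer program on each example:
  [-35, 33, -35] -> [33] -> [99] -> [99] -> 0
  [16, -45, 24, -33] -> [16, 24] -> [48, 72] -> [72, 48] -> 2
  [13, 5, -10, -28] -> [13, 5] -> [39, 15] -> [15, 39] -> 0
  [-31, -44, 16, 45, -22, -13, 19, -8, -46, -4] -> [16, 45, 19, -4] -> [48, 135, 57, -12] -> [-12, 57, 135, 48] -> 2
  [15, -12, 3, 23, -29, -21, 12] -> [15, 3, 23, 12] -> [45, 9, 69, 36] -> [36, 69, 9, 45] -> 1
  [27, -20, 25] -> [27, 25] -> [81, 75] -> [75, 81] -> 0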